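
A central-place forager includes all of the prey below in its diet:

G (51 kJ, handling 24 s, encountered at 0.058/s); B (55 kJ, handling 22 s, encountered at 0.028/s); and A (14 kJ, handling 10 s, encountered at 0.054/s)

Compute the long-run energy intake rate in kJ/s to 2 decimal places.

Energy encountered per unit search time: 0.058×51 + 0.028×55 + 0.054×14 = 5.254 kJ/s.
Handling time per unit search time: 0.058×24 + 0.028×22 + 0.054×10 = 2.548.
Rate = 5.254/(1 + 2.548) = 1.481 kJ/s.

1.48 kJ/s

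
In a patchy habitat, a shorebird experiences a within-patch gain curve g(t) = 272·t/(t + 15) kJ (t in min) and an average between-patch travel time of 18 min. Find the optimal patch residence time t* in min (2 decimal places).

16.43 min

Maximise g(t)/(T+t): set derivative to zero → g'(t)(T+t) = g(t).
g'(t) = 272·15/(t + 15)². Setting 272·15/(t+15)² = 272t/[(t+15)(18+t)] gives 15(18+t) = t(t+15), so t² = 15×18 = 270.
t* = √270 = 16.43 min.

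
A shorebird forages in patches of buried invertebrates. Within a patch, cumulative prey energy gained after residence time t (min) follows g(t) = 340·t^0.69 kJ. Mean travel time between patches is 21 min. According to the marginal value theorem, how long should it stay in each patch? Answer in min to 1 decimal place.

Maximise g(t)/(T+t): set derivative to zero → g'(t)(T+t) = g(t).
g'(t) = 0.69·340·t^-0.31. Setting 0.69·340·t^-0.31 = 340·t^0.69/(21+t) gives 0.69(21+t) = t, so 0.31·t = 0.69×21.
t* = 0.69×21/0.31 = 46.74 min.

46.7 min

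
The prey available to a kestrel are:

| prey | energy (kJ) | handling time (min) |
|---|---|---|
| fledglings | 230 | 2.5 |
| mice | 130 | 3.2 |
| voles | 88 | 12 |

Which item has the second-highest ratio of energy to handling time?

mice

In descending order of E/h:
fledglings: 230/2.5 = 92 kJ/min
mice: 130/3.2 = 40.6 kJ/min
voles: 88/12 = 7.33 kJ/min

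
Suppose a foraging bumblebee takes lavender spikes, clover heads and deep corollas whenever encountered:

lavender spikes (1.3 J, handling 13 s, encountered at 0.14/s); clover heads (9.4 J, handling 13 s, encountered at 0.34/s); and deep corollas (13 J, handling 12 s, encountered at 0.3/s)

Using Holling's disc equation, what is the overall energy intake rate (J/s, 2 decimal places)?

0.67 J/s

R = Σλ_iE_i / (1 + Σλ_ih_i)
Numerator: 0.14×1.3 + 0.34×9.4 + 0.3×13 = 7.278
Denominator: 1 + 0.14×13 + 0.34×13 + 0.3×12 = 10.84
R = 7.278/10.84 = 0.6714 J/s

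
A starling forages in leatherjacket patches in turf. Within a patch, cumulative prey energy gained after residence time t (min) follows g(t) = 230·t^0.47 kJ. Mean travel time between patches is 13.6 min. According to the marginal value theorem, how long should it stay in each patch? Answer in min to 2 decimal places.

By the marginal value theorem, leave when the instantaneous gain rate g'(t) equals the habitat-wide average g(t)/(T + t).
g'(t) = 0.47·230·t^-0.53. Setting 0.47·230·t^-0.53 = 230·t^0.47/(13.6+t) gives 0.47(13.6+t) = t, so 0.53·t = 0.47×13.6.
t* = 0.47×13.6/0.53 = 12.06 min.

12.06 min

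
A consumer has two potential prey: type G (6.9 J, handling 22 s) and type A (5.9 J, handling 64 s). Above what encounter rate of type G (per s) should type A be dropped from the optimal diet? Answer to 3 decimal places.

At the threshold, the rate on type G alone equals the profitability of type A: λ·6.9/(1 + λ·22) = 5.9/64 = 0.09219.
Rearranging, λ(6.9 − 0.09219×22) = 0.09219, so λ = 0.09219/4.872 = 0.01892 per s.

0.019 per s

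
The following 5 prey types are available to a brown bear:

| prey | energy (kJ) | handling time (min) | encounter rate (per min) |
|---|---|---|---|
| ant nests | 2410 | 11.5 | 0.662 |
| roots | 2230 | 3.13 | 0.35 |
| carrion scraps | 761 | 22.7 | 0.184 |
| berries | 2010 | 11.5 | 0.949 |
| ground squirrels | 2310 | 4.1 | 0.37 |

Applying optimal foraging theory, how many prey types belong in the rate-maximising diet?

E/h in descending order: roots 712, ground squirrels 563, ant nests 210, berries 175, carrion scraps 33.5 kJ/min. The optimal diet is the largest prefix of this list for which every included type satisfies E_i/h_i > R on the types above it.
Rate on top 1: 372.5. ground squirrels: 563 > 372.5 → include.
Rate on top 2: 452.7. ant nests: 210 < 452.7 → exclude; stop.
Optimal diet: roots, ground squirrels — 2 of 5 types.

2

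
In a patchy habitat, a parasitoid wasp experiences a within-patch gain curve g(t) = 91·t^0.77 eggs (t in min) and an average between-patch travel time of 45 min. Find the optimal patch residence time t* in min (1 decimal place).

Maximise g(t)/(T+t): set derivative to zero → g'(t)(T+t) = g(t).
g'(t) = 0.77·91·t^-0.23. Setting 0.77·91·t^-0.23 = 91·t^0.77/(45+t) gives 0.77(45+t) = t, so 0.23·t = 0.77×45.
t* = 0.77×45/0.23 = 150.7 min.

150.7 min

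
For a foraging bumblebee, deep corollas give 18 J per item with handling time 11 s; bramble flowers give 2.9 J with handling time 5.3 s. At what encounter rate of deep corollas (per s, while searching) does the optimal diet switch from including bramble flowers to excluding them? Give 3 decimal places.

0.046 per s

The zero-one rule: include bramble flowers iff E₂/h₂ > λE₁/(1+λh₁). Equality gives the switch point.
λE₁h₂ = E₂ + λE₂h₁ ⇒ λ = E₂/(E₁h₂ − E₂h₁) = 2.9/(95.4 − 31.9) = 0.04567 per s.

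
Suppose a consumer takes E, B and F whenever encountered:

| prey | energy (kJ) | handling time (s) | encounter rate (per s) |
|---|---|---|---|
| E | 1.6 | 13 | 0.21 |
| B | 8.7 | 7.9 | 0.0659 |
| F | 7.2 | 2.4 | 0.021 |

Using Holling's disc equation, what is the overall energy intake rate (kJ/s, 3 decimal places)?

R = Σλ_iE_i / (1 + Σλ_ih_i)
Numerator: 0.21×1.6 + 0.0659×8.7 + 0.021×7.2 = 1.061
Denominator: 1 + 0.21×13 + 0.0659×7.9 + 0.021×2.4 = 4.301
R = 1.061/4.301 = 0.2466 kJ/s

0.247 kJ/s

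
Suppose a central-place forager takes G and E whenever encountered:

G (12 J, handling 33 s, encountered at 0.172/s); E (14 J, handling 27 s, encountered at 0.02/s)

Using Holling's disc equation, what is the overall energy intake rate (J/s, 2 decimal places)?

R = Σλ_iE_i / (1 + Σλ_ih_i)
Numerator: 0.172×12 + 0.02×14 = 2.344
Denominator: 1 + 0.172×33 + 0.02×27 = 7.216
R = 2.344/7.216 = 0.3248 J/s

0.32 J/s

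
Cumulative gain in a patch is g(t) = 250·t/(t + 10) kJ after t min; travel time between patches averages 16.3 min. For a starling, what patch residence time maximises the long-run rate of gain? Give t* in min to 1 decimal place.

By the marginal value theorem, leave when the instantaneous gain rate g'(t) equals the habitat-wide average g(t)/(T + t).
g'(t) = 250·10/(t + 10)². Setting 250·10/(t+10)² = 250t/[(t+10)(16.3+t)] gives 10(16.3+t) = t(t+10), so t² = 10×16.3 = 163.
t* = √163 = 12.77 min.

12.8 min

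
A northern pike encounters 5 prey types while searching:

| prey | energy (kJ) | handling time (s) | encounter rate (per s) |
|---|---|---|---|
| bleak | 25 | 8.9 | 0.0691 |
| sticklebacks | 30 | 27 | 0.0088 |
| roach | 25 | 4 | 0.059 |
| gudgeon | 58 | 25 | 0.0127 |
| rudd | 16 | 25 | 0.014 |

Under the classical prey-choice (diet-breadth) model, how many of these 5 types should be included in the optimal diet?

3

Profitabilities (E/h, kJ/s): roach 6.25, bleak 2.81, gudgeon 2.32, sticklebacks 1.11, rudd 0.64. Add prey in this order while the next type's profitability exceeds the intake rate on those already taken.
Rate on top 1: 1.193. bleak: 2.81 > 1.193 → include.
Rate on top 2: 1.73. gudgeon: 2.32 > 1.73 → include.
Rate on top 3: 1.817. sticklebacks: 1.11 < 1.817 → exclude; stop.
Optimal diet: roach, bleak, gudgeon — 3 of 5 types.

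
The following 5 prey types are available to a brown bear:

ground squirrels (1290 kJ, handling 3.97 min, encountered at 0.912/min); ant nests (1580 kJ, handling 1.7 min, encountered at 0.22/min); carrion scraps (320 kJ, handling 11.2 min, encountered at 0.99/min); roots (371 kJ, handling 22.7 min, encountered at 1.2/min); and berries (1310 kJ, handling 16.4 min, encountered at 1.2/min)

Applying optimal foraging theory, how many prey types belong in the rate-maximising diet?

2

Rank by E/h (kJ/min): ant nests 929, ground squirrels 325, berries 79.9, carrion scraps 28.6, roots 16.3. Include each in turn until the next type's E/h falls below the running intake rate.
Rate on top 1: 253. ground squirrels: 325 > 253 → include.
Rate on top 2: 305.1. berries: 79.9 < 305.1 → exclude; stop.
Optimal diet: ant nests, ground squirrels — 2 of 5 types.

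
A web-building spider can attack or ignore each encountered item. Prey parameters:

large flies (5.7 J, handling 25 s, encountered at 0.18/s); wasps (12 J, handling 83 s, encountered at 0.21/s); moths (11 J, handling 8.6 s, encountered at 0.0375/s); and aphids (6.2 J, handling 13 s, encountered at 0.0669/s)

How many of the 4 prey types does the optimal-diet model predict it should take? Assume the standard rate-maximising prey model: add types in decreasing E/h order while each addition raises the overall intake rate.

E/h in descending order: moths 1.28, aphids 0.477, large flies 0.228, wasps 0.145 J/s. The optimal diet is the largest prefix of this list for which every included type satisfies E_i/h_i > R on the types above it.
Rate on top 1: 0.3119. aphids: 0.477 > 0.3119 → include.
Rate on top 2: 0.3774. large flies: 0.228 < 0.3774 → exclude; stop.
Optimal diet: moths, aphids — 2 of 4 types.

2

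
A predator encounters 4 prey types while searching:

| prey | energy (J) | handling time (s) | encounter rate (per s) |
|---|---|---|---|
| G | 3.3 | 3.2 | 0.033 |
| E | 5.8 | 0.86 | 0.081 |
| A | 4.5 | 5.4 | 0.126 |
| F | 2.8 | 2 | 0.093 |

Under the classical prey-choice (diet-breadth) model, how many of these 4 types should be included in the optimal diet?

Profitabilities (E/h, J/s): E 6.74, F 1.4, G 1.03, A 0.833. Add prey in this order while the next type's profitability exceeds the intake rate on those already taken.
Rate on top 1: 0.4392. F: 1.4 > 0.4392 → include.
Rate on top 2: 0.5815. G: 1.03 > 0.5815 → include.
Rate on top 3: 0.6164. A: 0.833 > 0.6164 → include.
Optimal diet: E, F, G, A — 4 of 4 types.

4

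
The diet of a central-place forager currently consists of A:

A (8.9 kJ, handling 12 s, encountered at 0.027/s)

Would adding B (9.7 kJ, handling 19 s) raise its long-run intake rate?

Current rate: (0.027×8.9)/(1 + 0.027×12) = 0.1815 kJ/s.
B: E/h = 9.7/19 = 0.5105 kJ/s.
0.5105 > 0.1815, so adding B raises the average — include it.

Yes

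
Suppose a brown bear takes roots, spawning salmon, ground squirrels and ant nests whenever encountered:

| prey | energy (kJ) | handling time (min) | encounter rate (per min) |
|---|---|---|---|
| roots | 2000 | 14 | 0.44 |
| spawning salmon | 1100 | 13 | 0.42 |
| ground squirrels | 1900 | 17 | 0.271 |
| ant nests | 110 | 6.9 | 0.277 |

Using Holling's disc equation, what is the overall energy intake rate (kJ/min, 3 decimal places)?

R = (0.44×2000 + 0.42×1100 + 0.271×1900 + 0.277×110) / (1 + 0.44×14 + 0.42×13 + 0.271×17 + 0.277×6.9) = 1887/19.14 = 98.62 kJ/min.

98.617 kJ/min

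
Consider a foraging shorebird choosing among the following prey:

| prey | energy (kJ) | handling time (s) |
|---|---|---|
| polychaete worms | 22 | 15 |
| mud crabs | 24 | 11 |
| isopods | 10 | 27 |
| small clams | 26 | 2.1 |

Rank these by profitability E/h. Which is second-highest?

Profitability E/h (kJ/s): polychaete worms = 22/15 = 1.47, mud crabs = 24/11 = 2.18, isopods = 10/27 = 0.37, small clams = 26/2.1 = 12.4.
Ranked: small clams > mud crabs > polychaete worms > isopods.

mud crabs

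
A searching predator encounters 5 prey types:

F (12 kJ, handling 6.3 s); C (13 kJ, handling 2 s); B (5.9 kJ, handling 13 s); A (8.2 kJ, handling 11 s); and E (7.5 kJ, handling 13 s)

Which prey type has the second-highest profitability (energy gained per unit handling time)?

Profitability E/h (kJ/s): F = 12/6.3 = 1.9, C = 13/2 = 6.5, B = 5.9/13 = 0.454, A = 8.2/11 = 0.745, E = 7.5/13 = 0.577.
Ranked: C > F > A > E > B.

F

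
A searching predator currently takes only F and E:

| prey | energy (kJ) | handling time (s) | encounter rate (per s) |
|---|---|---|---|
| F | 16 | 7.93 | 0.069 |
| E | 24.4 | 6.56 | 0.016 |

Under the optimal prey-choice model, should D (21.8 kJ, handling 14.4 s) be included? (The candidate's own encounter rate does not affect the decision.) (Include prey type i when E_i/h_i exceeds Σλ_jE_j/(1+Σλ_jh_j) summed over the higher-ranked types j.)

Yes

Current rate: (0.069×16 + 0.016×24.4)/(1 + 0.069×7.93 + 0.016×6.56) = 0.9045 kJ/s.
D: E/h = 21.8/14.4 = 1.514 kJ/s.
1.514 > 0.9045, so adding D raises the average — include it.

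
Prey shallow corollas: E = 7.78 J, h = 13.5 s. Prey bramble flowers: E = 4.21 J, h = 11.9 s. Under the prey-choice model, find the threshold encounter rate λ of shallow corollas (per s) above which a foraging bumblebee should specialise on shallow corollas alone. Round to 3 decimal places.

The zero-one rule: include bramble flowers iff E₂/h₂ > λE₁/(1+λh₁). Equality gives the switch point.
λE₁h₂ = E₂ + λE₂h₁ ⇒ λ = E₂/(E₁h₂ − E₂h₁) = 4.21/(92.58 − 56.84) = 0.1178 per s.

0.118 per s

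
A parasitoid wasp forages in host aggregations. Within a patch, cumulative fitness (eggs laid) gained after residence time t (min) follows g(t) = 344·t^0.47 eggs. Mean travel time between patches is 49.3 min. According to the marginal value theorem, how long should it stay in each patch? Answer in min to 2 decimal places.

Maximise g(t)/(T+t): set derivative to zero → g'(t)(T+t) = g(t).
g'(t) = 0.47·344·t^-0.53. Setting 0.47·344·t^-0.53 = 344·t^0.47/(49.3+t) gives 0.47(49.3+t) = t, so 0.53·t = 0.47×49.3.
t* = 0.47×49.3/0.53 = 43.72 min.

43.72 min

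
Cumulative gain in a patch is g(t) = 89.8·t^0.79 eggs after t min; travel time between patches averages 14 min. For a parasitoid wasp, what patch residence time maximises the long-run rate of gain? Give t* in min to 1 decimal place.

Optimal t* satisfies g'(t*) = g(t*)/(T + t*).
g'(t) = 0.79·89.8·t^-0.21. Setting 0.79·89.8·t^-0.21 = 89.8·t^0.79/(14+t) gives 0.79(14+t) = t, so 0.21·t = 0.79×14.
t* = 0.79×14/0.21 = 52.67 min.

52.7 min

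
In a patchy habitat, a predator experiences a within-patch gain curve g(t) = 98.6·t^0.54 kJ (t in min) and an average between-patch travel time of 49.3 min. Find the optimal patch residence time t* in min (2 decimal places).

57.87 min

Optimal t* satisfies g'(t*) = g(t*)/(T + t*).
g'(t) = 0.54·98.6·t^-0.46. Setting 0.54·98.6·t^-0.46 = 98.6·t^0.54/(49.3+t) gives 0.54(49.3+t) = t, so 0.46·t = 0.54×49.3.
t* = 0.54×49.3/0.46 = 57.87 min.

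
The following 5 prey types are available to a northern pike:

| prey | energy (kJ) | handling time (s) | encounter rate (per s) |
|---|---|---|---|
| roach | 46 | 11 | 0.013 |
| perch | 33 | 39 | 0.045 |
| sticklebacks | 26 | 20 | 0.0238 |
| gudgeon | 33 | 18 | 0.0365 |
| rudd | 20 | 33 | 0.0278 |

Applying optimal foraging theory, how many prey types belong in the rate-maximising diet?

Profitabilities (E/h, kJ/s): roach 4.18, gudgeon 1.83, sticklebacks 1.3, perch 0.846, rudd 0.606. Add prey in this order while the next type's profitability exceeds the intake rate on those already taken.
Rate on top 1: 0.5232. gudgeon: 1.83 > 0.5232 → include.
Rate on top 2: 1.001. sticklebacks: 1.3 > 1.001 → include.
Rate on top 3: 1.064. perch: 0.846 < 1.064 → exclude; stop.
Optimal diet: roach, gudgeon, sticklebacks — 3 of 5 types.

3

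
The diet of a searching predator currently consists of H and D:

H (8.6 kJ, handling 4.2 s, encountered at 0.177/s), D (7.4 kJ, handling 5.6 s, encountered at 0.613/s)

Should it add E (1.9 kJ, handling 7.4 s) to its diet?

Current rate: (0.177×8.6 + 0.613×7.4)/(1 + 0.177×4.2 + 0.613×5.6) = 1.17 kJ/s.
Profitability of E: 1.9/7.4 = 0.2568 kJ/s.
Since 0.2568 < R, time spent handling E is better spent searching.

No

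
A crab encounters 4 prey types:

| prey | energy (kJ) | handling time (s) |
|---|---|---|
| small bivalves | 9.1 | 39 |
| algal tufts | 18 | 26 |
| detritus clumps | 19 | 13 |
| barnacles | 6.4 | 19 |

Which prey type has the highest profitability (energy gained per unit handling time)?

detritus clumps

In descending order of E/h:
detritus clumps: 19/13 = 1.46 kJ/s
algal tufts: 18/26 = 0.692 kJ/s
barnacles: 6.4/19 = 0.337 kJ/s
small bivalves: 9.1/39 = 0.233 kJ/s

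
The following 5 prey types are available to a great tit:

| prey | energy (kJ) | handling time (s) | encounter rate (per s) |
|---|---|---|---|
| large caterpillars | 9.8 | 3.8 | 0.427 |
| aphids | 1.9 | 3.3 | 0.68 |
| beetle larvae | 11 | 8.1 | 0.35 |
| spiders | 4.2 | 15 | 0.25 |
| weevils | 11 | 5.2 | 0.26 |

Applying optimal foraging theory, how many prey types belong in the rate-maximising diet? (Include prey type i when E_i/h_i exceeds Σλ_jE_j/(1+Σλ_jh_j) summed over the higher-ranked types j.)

2

E/h in descending order: large caterpillars 2.58, weevils 2.12, beetle larvae 1.36, aphids 0.576, spiders 0.28 kJ/s. The optimal diet is the largest prefix of this list for which every included type satisfies E_i/h_i > R on the types above it.
Rate on top 1: 1.596. weevils: 2.12 > 1.596 → include.
Rate on top 2: 1.772. beetle larvae: 1.36 < 1.772 → exclude; stop.
Optimal diet: large caterpillars, weevils — 2 of 5 types.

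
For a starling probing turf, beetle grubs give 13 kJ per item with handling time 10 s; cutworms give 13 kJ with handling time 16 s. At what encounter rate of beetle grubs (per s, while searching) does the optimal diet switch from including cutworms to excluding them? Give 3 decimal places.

At the threshold, the rate on beetle grubs alone equals the profitability of cutworms: λ·13/(1 + λ·10) = 13/16 = 0.8125.
Rearranging, λ(13 − 0.8125×10) = 0.8125, so λ = 0.8125/4.875 = 0.1667 per s.

0.167 per s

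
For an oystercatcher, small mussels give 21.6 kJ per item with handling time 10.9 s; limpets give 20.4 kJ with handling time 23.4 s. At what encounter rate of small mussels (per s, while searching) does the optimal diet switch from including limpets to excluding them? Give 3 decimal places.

The zero-one rule: include limpets iff E₂/h₂ > λE₁/(1+λh₁). Equality gives the switch point.
λE₁h₂ = E₂ + λE₂h₁ ⇒ λ = E₂/(E₁h₂ − E₂h₁) = 20.4/(505.4 − 222.4) = 0.07206 per s.

0.072 per s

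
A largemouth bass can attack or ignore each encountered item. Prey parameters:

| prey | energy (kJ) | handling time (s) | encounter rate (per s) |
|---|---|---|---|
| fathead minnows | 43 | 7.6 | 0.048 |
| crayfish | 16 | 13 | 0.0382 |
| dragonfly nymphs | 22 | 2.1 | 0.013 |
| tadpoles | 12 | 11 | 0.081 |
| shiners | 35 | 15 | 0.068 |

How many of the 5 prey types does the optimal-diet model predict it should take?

3

Rank by E/h (kJ/s): dragonfly nymphs 10.5, fathead minnows 5.66, shiners 2.33, crayfish 1.23, tadpoles 1.09. Include each in turn until the next type's E/h falls below the running intake rate.
Rate on top 1: 0.2784. fathead minnows: 5.66 > 0.2784 → include.
Rate on top 2: 1.688. shiners: 2.33 > 1.688 → include.
Rate on top 3: 1.961. crayfish: 1.23 < 1.961 → exclude; stop.
Optimal diet: dragonfly nymphs, fathead minnows, shiners — 3 of 5 types.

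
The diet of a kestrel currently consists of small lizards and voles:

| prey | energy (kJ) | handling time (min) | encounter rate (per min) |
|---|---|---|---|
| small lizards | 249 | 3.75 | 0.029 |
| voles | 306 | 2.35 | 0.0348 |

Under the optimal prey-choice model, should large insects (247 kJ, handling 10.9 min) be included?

Yes

On small lizards and voles alone, R = ΣλE/(1+Σλh) = 17.87/1.191 = 15.01 kJ/min.
Profitability of large insects: 247/10.9 = 22.66 kJ/min.
22.66 > 15.01, so adding large insects raises the average — include it.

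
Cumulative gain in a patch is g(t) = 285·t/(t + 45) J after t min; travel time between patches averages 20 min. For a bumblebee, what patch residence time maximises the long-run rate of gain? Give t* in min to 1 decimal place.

30.0 min

Optimal t* satisfies g'(t*) = g(t*)/(T + t*).
g'(t) = 285·45/(t + 45)². Setting 285·45/(t+45)² = 285t/[(t+45)(20+t)] gives 45(20+t) = t(t+45), so t² = 45×20 = 900.
t* = √900 = 30 min.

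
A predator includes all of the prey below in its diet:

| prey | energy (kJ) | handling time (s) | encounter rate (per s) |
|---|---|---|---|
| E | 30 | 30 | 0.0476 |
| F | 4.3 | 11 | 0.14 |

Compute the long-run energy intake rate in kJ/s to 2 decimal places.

Energy encountered per unit search time: 0.0476×30 + 0.14×4.3 = 2.03 kJ/s.
Handling time per unit search time: 0.0476×30 + 0.14×11 = 2.968.
Rate = 2.03/(1 + 2.968) = 0.5116 kJ/s.

0.51 kJ/s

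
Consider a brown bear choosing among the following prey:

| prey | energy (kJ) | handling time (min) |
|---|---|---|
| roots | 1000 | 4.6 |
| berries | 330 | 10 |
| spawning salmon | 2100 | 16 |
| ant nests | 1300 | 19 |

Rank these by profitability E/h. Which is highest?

roots

Profitability E/h (kJ/min): roots = 1000/4.6 = 217, berries = 330/10 = 33, spawning salmon = 2100/16 = 131, ant nests = 1300/19 = 68.4.
Ranked: roots > spawning salmon > ant nests > berries.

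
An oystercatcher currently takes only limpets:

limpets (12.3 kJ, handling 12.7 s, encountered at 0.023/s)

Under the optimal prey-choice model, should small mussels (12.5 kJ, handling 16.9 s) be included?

Intake rate on the current diet: R = (0.023×12.3) / (1 + 0.023×12.7) = 0.2829/1.292 = 0.2189 kJ/s.
Profitability of small mussels: 12.5/16.9 = 0.7396 kJ/s.
0.7396 > 0.2189, so adding small mussels raises the average — include it.

Yes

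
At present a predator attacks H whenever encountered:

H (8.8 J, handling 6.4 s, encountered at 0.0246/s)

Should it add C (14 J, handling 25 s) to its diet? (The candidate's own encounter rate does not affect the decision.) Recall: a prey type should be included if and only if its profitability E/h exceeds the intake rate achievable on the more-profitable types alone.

Yes

Current rate: (0.0246×8.8)/(1 + 0.0246×6.4) = 0.187 J/s.
Profitability of C: 14/25 = 0.56 J/s.
Since 0.56 > R, including C increases the long-run rate.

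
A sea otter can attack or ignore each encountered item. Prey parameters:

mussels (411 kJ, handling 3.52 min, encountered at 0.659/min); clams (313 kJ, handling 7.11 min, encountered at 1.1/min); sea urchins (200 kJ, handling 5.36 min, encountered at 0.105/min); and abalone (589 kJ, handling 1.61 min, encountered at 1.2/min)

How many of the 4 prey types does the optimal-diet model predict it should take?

Profitabilities (E/h, kJ/min): abalone 366, mussels 117, clams 44, sea urchins 37.3. Add prey in this order while the next type's profitability exceeds the intake rate on those already taken.
Rate on top 1: 241.1. mussels: 117 < 241.1 → exclude; stop.
Optimal diet: abalone — 1 of 4 types.

1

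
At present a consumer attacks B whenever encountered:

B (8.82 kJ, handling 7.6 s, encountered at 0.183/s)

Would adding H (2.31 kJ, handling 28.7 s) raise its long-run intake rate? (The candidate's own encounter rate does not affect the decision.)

No

On B alone, R = ΣλE/(1+Σλh) = 1.614/2.391 = 0.6751 kJ/s.
H: E/h = 2.31/28.7 = 0.08049 kJ/s.
Since 0.08049 < R, time spent handling H is better spent searching.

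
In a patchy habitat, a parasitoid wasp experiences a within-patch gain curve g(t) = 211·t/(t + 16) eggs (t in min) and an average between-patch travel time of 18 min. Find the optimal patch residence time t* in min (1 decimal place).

By the marginal value theorem, leave when the instantaneous gain rate g'(t) equals the habitat-wide average g(t)/(T + t).
g'(t) = 211·16/(t + 16)². Setting 211·16/(t+16)² = 211t/[(t+16)(18+t)] gives 16(18+t) = t(t+16), so t² = 16×18 = 288.
t* = √288 = 16.97 min.

17.0 min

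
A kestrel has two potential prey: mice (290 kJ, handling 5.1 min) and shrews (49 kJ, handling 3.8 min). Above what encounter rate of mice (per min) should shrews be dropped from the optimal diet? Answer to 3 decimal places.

0.058 per min

At the threshold, the rate on mice alone equals the profitability of shrews: λ·290/(1 + λ·5.1) = 49/3.8 = 12.89.
Rearranging, λ(290 − 12.89×5.1) = 12.89, so λ = 12.89/224.2 = 0.0575 per min.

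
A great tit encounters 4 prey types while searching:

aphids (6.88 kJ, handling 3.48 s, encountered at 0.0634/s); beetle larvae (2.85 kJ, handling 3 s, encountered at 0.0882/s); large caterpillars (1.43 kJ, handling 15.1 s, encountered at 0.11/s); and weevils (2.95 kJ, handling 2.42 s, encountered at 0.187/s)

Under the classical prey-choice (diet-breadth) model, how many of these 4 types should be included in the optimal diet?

E/h in descending order: aphids 1.98, weevils 1.22, beetle larvae 0.95, large caterpillars 0.0947 kJ/s. The optimal diet is the largest prefix of this list for which every included type satisfies E_i/h_i > R on the types above it.
Rate on top 1: 0.3573. weevils: 1.22 > 0.3573 → include.
Rate on top 2: 0.5904. beetle larvae: 0.95 > 0.5904 → include.
Rate on top 3: 0.6395. large caterpillars: 0.0947 < 0.6395 → exclude; stop.
Optimal diet: aphids, weevils, beetle larvae — 3 of 4 types.

3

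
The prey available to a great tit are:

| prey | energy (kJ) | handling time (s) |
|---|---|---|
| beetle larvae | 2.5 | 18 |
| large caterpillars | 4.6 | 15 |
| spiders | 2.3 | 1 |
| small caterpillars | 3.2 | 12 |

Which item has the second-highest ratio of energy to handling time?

Profitability E/h (kJ/s): beetle larvae = 2.5/18 = 0.139, large caterpillars = 4.6/15 = 0.307, spiders = 2.3/1 = 2.3, small caterpillars = 3.2/12 = 0.267.
Ranked: spiders > large caterpillars > small caterpillars > beetle larvae.

large caterpillars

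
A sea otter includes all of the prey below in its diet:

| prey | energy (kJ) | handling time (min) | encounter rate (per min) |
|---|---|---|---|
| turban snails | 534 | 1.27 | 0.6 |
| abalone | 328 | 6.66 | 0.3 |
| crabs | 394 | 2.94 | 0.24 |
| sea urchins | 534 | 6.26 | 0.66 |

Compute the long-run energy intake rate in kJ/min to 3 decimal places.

100.707 kJ/min

Energy encountered per unit search time: 0.6×534 + 0.3×328 + 0.24×394 + 0.66×534 = 865.8 kJ/min.
Handling time per unit search time: 0.6×1.27 + 0.3×6.66 + 0.24×2.94 + 0.66×6.26 = 7.597.
Rate = 865.8/(1 + 7.597) = 100.7 kJ/min.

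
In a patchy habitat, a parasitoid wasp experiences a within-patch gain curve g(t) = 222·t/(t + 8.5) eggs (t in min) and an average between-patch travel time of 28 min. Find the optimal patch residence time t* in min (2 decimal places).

By the marginal value theorem, leave when the instantaneous gain rate g'(t) equals the habitat-wide average g(t)/(T + t).
g'(t) = 222·8.5/(t + 8.5)². Setting 222·8.5/(t+8.5)² = 222t/[(t+8.5)(28+t)] gives 8.5(28+t) = t(t+8.5), so t² = 8.5×28 = 238.
t* = √238 = 15.43 min.

15.43 min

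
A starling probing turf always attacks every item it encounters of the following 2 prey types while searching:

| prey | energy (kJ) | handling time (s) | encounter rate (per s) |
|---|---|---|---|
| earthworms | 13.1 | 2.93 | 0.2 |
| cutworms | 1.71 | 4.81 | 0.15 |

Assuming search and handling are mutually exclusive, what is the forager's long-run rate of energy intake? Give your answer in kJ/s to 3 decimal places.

1.247 kJ/s

R = Σλ_iE_i / (1 + Σλ_ih_i)
Numerator: 0.2×13.1 + 0.15×1.71 = 2.877
Denominator: 1 + 0.2×2.93 + 0.15×4.81 = 2.308
R = 2.877/2.308 = 1.247 kJ/s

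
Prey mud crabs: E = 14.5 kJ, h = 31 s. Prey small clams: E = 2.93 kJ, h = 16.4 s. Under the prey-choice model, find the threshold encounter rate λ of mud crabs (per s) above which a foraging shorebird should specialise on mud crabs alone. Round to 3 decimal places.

The zero-one rule: include small clams iff E₂/h₂ > λE₁/(1+λh₁). Equality gives the switch point.
λE₁h₂ = E₂ + λE₂h₁ ⇒ λ = E₂/(E₁h₂ − E₂h₁) = 2.93/(237.8 − 90.83) = 0.01994 per s.

0.020 per s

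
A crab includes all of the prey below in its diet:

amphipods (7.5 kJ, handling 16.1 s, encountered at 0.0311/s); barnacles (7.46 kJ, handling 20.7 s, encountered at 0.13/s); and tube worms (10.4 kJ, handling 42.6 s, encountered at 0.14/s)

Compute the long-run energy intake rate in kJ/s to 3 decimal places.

0.262 kJ/s

R = (0.0311×7.5 + 0.13×7.46 + 0.14×10.4) / (1 + 0.0311×16.1 + 0.13×20.7 + 0.14×42.6) = 2.659/10.16 = 0.2618 kJ/s.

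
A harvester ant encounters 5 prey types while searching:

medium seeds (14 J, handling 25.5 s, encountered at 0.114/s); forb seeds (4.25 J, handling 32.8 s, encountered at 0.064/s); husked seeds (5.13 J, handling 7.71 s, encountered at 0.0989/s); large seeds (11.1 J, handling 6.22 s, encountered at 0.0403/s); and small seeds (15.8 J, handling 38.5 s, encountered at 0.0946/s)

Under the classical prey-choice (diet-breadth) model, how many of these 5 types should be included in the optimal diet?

3

Rank by E/h (J/s): large seeds 1.78, husked seeds 0.665, medium seeds 0.549, small seeds 0.41, forb seeds 0.13. Include each in turn until the next type's E/h falls below the running intake rate.
Rate on top 1: 0.3577. husked seeds: 0.665 > 0.3577 → include.
Rate on top 2: 0.4742. medium seeds: 0.549 > 0.4742 → include.
Rate on top 3: 0.5184. small seeds: 0.41 < 0.5184 → exclude; stop.
Optimal diet: large seeds, husked seeds, medium seeds — 3 of 5 types.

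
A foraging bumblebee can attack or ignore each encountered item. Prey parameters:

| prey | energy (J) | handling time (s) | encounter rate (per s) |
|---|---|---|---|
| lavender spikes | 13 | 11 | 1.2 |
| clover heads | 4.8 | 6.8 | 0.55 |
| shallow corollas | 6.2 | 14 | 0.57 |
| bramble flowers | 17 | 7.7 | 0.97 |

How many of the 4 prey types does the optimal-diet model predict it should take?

1

Rank by E/h (J/s): bramble flowers 2.21, lavender spikes 1.18, clover heads 0.706, shallow corollas 0.443. Include each in turn until the next type's E/h falls below the running intake rate.
Rate on top 1: 1.947. lavender spikes: 1.18 < 1.947 → exclude; stop.
Optimal diet: bramble flowers — 1 of 4 types.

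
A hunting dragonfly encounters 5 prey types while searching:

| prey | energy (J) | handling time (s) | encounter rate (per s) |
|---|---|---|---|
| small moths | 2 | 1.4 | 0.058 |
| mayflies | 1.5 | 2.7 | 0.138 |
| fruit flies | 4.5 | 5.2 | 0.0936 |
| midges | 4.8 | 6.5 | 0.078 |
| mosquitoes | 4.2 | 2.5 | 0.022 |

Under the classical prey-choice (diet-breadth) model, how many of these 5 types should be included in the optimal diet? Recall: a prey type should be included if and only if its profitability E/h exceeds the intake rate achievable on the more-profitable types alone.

5

Rank by E/h (J/s): mosquitoes 1.68, small moths 1.43, fruit flies 0.865, midges 0.738, mayflies 0.556. Include each in turn until the next type's E/h falls below the running intake rate.
Rate on top 1: 0.08758. small moths: 1.43 > 0.08758 → include.
Rate on top 2: 0.1834. fruit flies: 0.865 > 0.1834 → include.
Rate on top 3: 0.3879. midges: 0.738 > 0.3879 → include.
Rate on top 4: 0.4714. mayflies: 0.556 > 0.4714 → include.
Optimal diet: mosquitoes, small moths, fruit flies, midges, mayflies — 5 of 5 types.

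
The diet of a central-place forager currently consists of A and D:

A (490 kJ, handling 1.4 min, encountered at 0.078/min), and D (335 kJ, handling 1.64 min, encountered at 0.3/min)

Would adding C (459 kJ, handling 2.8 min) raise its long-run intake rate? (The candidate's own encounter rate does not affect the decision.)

Yes

Intake rate on the current diet: R = (0.078×490 + 0.3×335) / (1 + 0.078×1.4 + 0.3×1.64) = 138.7/1.601 = 86.64 kJ/min.
C: E/h = 459/2.8 = 163.9 kJ/min.
Since 163.9 > R, including C increases the long-run rate.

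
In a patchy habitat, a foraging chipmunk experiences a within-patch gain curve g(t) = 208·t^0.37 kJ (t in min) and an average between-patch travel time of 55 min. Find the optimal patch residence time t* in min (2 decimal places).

32.30 min

Maximise g(t)/(T+t): set derivative to zero → g'(t)(T+t) = g(t).
g'(t) = 0.37·208·t^-0.63. Setting 0.37·208·t^-0.63 = 208·t^0.37/(55+t) gives 0.37(55+t) = t, so 0.63·t = 0.37×55.
t* = 0.37×55/0.63 = 32.3 min.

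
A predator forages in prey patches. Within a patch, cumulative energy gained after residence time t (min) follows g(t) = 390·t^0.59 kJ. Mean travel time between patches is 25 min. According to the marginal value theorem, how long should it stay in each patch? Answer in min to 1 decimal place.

36.0 min

Optimal t* satisfies g'(t*) = g(t*)/(T + t*).
g'(t) = 0.59·390·t^-0.41. Setting 0.59·390·t^-0.41 = 390·t^0.59/(25+t) gives 0.59(25+t) = t, so 0.41·t = 0.59×25.
t* = 0.59×25/0.41 = 35.98 min.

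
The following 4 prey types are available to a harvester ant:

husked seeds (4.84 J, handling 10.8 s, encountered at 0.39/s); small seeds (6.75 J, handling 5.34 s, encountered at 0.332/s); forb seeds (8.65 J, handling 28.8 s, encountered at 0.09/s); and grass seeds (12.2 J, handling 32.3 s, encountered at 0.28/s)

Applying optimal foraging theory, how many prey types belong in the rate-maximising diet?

Profitabilities (E/h, J/s): small seeds 1.26, husked seeds 0.448, grass seeds 0.378, forb seeds 0.3. Add prey in this order while the next type's profitability exceeds the intake rate on those already taken.
Rate on top 1: 0.8082. husked seeds: 0.448 < 0.8082 → exclude; stop.
Optimal diet: small seeds — 1 of 4 types.

1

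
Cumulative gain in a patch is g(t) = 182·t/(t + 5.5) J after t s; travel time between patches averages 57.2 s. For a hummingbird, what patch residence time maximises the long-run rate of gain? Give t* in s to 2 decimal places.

17.74 s

By the marginal value theorem, leave when the instantaneous gain rate g'(t) equals the habitat-wide average g(t)/(T + t).
g'(t) = 182·5.5/(t + 5.5)². Setting 182·5.5/(t+5.5)² = 182t/[(t+5.5)(57.2+t)] gives 5.5(57.2+t) = t(t+5.5), so t² = 5.5×57.2 = 314.6.
t* = √314.6 = 17.74 s.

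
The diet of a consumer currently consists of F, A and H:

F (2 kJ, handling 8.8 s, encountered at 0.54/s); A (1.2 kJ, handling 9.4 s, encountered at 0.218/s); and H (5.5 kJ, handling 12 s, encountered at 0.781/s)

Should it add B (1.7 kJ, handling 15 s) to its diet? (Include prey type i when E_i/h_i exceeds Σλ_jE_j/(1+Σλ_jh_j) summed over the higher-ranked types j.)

Intake rate on the current diet: R = (0.54×2 + 0.218×1.2 + 0.781×5.5) / (1 + 0.54×8.8 + 0.218×9.4 + 0.781×12) = 5.637/17.17 = 0.3282 kJ/s.
Profitability of B: 1.7/15 = 0.1133 kJ/s.
Since 0.1133 < R, time spent handling B is better spent searching.

No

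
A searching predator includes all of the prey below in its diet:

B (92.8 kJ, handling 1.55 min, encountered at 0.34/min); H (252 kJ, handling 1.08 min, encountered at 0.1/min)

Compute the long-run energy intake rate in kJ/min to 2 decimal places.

R = (0.34×92.8 + 0.1×252) / (1 + 0.34×1.55 + 0.1×1.08) = 56.75/1.635 = 34.71 kJ/min.

34.71 kJ/min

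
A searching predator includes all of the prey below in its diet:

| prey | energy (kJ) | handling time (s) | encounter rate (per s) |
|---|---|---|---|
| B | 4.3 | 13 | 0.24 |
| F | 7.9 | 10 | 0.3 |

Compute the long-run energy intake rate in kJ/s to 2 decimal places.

0.48 kJ/s

R = Σλ_iE_i / (1 + Σλ_ih_i)
Numerator: 0.24×4.3 + 0.3×7.9 = 3.402
Denominator: 1 + 0.24×13 + 0.3×10 = 7.12
R = 3.402/7.12 = 0.4778 kJ/s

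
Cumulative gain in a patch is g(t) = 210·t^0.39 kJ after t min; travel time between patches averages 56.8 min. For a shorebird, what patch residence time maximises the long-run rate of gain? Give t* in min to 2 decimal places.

36.31 min

Maximise g(t)/(T+t): set derivative to zero → g'(t)(T+t) = g(t).
g'(t) = 0.39·210·t^-0.61. Setting 0.39·210·t^-0.61 = 210·t^0.39/(56.8+t) gives 0.39(56.8+t) = t, so 0.61·t = 0.39×56.8.
t* = 0.39×56.8/0.61 = 36.31 min.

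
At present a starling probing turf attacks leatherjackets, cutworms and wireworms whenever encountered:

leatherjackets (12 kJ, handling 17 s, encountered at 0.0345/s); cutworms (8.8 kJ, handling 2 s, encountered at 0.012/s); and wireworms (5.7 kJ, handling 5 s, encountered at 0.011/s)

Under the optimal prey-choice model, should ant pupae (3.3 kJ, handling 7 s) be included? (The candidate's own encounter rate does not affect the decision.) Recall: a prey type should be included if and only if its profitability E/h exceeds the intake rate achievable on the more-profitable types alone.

Current rate: (0.0345×12 + 0.012×8.8 + 0.011×5.7)/(1 + 0.0345×17 + 0.012×2 + 0.011×5) = 0.3496 kJ/s.
ant pupae: E/h = 3.3/7 = 0.4714 kJ/s.
0.4714 > 0.3496, so adding ant pupae raises the average — include it.

Yes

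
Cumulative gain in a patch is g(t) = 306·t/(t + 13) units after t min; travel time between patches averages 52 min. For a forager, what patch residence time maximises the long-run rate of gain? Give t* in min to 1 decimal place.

By the marginal value theorem, leave when the instantaneous gain rate g'(t) equals the habitat-wide average g(t)/(T + t).
g'(t) = 306·13/(t + 13)². Setting 306·13/(t+13)² = 306t/[(t+13)(52+t)] gives 13(52+t) = t(t+13), so t² = 13×52 = 676.
t* = √676 = 26 min.

26.0 min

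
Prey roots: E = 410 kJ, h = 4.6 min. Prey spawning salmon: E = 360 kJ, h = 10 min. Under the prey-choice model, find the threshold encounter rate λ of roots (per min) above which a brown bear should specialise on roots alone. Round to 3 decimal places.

The zero-one rule: include spawning salmon iff E₂/h₂ > λE₁/(1+λh₁). Equality gives the switch point.
λE₁h₂ = E₂ + λE₂h₁ ⇒ λ = E₂/(E₁h₂ − E₂h₁) = 360/(4100 − 1656) = 0.1473 per min.

0.147 per min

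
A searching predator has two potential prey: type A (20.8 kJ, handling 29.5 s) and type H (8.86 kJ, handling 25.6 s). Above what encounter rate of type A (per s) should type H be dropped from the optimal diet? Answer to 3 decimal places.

Drop type H once their profitability E₂/h₂ falls below the rate achievable on type A alone: E₂/h₂ = λE₁/(1 + λh₁).
Solve for λ: λE₁h₂ = E₂(1 + λh₁) → λ(E₁h₂ − E₂h₁) = E₂ → λ = E₂/(E₁h₂ − E₂h₁).
λ = 8.86/(20.8×25.6 − 8.86×29.5) = 8.86/271.1 = 0.03268 per s.

0.033 per s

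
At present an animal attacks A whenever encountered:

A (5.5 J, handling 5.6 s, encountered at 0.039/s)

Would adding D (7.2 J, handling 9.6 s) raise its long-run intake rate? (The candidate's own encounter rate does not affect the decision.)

Current rate: (0.039×5.5)/(1 + 0.039×5.6) = 0.1761 J/s.
D: E/h = 7.2/9.6 = 0.75 J/s.
0.75 > 0.1761, so adding D raises the average — include it.

Yes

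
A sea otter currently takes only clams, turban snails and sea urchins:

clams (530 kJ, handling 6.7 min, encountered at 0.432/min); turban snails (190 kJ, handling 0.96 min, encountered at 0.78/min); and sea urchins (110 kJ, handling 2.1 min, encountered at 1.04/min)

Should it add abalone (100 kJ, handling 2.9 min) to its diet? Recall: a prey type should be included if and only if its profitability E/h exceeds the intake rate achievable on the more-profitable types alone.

On clams, turban snails and sea urchins alone, R = ΣλE/(1+Σλh) = 491.6/6.827 = 72 kJ/min.
Profitability of abalone: 100/2.9 = 34.48 kJ/min.
Since 34.48 < R, time spent handling abalone is better spent searching.

No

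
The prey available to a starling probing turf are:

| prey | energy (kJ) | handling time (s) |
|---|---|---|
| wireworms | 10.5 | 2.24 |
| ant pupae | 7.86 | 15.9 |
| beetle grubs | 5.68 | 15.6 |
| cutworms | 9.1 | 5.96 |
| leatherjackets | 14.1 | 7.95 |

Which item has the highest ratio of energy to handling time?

wireworms

Profitability E/h (kJ/s): wireworms = 10.5/2.24 = 4.69, ant pupae = 7.86/15.9 = 0.494, beetle grubs = 5.68/15.6 = 0.364, cutworms = 9.1/5.96 = 1.53, leatherjackets = 14.1/7.95 = 1.77.
Ranked: wireworms > leatherjackets > cutworms > ant pupae > beetle grubs.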